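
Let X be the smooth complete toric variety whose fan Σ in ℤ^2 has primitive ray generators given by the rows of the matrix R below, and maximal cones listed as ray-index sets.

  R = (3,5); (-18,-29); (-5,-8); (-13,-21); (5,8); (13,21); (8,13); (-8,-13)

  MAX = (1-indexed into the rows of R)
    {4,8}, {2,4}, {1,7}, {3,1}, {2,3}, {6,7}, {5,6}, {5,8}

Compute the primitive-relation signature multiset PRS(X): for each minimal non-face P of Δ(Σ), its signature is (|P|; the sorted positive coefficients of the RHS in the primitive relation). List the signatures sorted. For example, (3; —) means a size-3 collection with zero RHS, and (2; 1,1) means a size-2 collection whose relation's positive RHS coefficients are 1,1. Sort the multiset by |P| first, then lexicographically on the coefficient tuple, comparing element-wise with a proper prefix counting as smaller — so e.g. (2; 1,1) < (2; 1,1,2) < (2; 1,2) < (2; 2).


Σ has 20 primitive collections:

  {3,5}:  v_{3} + v_{5} = 0 ; sig = (2; —)
  {4,6}:  v_{4} + v_{6} = 0 ; sig = (2; —)
  {7,8}:  v_{7} + v_{8} = 0 ; sig = (2; —)
  {1,5}:  v_{1} + v_{5} = v_{7} ; sig = (2; 1)
  {1,8}:  v_{1} + v_{8} = v_{3} ; sig = (2; 1)
  {2,5}:  v_{2} + v_{5} = v_{4} ; sig = (2; 1)
  {2,6}:  v_{2} + v_{6} = v_{3} ; sig = (2; 1)
  {3,4}:  v_{3} + v_{4} = v_{2} ; sig = (2; 1)
  {3,6}:  v_{3} + v_{6} = v_{7} ; sig = (2; 1)
  {3,7}:  v_{3} + v_{7} = v_{1} ; sig = (2; 1)
  {3,8}:  v_{3} + v_{8} = v_{4} ; sig = (2; 1)
  {4,5}:  v_{4} + v_{5} = v_{8} ; sig = (2; 1)
  {4,7}:  v_{4} + v_{7} = v_{3} ; sig = (2; 1)
  {5,7}:  v_{5} + v_{7} = v_{6} ; sig = (2; 1)
  {6,8}:  v_{6} + v_{8} = v_{5} ; sig = (2; 1)
  {1,4}:  v_{1} + v_{4} = 2·v_{3} ; sig = (2; 2)
  {1,6}:  v_{1} + v_{6} = 2·v_{7} ; sig = (2; 2)
  {2,7}:  v_{2} + v_{7} = 2·v_{3} ; sig = (2; 2)
  {2,8}:  v_{2} + v_{8} = 2·v_{4} ; sig = (2; 2)
  {1,2}:  v_{1} + v_{2} = 3·v_{3} ; sig = (2; 3)

Hence PRS(X_Σ) =
[(2; —), (2; —), (2; —), (2; 1), (2; 1), (2; 1), (2; 1), (2; 1), (2; 1), (2; 1), (2; 1), (2; 1), (2; 1), (2; 1), (2; 1), (2; 2), (2; 2), (2; 2), (2; 2), (2; 3)]


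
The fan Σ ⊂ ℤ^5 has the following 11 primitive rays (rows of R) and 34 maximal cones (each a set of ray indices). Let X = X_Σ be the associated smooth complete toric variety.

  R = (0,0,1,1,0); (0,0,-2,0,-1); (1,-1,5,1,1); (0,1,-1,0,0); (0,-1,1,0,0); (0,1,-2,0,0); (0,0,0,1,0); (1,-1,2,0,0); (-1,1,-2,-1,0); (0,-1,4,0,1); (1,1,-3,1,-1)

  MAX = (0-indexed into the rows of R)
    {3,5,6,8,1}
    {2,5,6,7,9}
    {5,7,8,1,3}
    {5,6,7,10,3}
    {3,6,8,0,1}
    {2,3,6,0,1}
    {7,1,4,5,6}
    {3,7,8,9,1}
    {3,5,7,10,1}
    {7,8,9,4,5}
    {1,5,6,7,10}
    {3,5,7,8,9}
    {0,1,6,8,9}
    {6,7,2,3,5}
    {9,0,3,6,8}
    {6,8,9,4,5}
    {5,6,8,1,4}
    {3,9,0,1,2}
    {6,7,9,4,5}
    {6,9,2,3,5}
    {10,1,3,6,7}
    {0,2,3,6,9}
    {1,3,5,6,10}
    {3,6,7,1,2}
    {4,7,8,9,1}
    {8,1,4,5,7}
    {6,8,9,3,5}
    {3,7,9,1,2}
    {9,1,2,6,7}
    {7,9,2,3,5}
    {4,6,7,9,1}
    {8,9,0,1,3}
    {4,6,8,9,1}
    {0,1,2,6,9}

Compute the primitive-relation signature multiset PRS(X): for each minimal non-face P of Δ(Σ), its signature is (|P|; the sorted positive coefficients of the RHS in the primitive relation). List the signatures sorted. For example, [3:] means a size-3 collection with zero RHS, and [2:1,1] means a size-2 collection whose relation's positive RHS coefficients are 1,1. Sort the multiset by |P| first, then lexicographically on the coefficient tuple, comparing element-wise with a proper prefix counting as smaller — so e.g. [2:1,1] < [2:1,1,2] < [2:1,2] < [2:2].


The 17 primitive collections of Σ (r=11, n=5):

  P={3,4}:  v_{3} + v_{4} = 0 ; sig = [2:]
  P={0,5}:  v_{0} + v_{5} = v_{3} + v_{6} ; sig = [2:1,1]
  P={0,7}:  v_{0} + v_{7} = v_{1} + v_{2} ; sig = [2:1,1]
  P={2,8}:  v_{2} + v_{8} = v_{3} + v_{9} ; sig = [2:1,1]
  P={0,4}:  v_{0} + v_{4} = v_{1} + v_{6} + v_{9} ; sig = [2:1,1,1]
  P={2,4}:  v_{2} + v_{4} = v_{6} + v_{7} + v_{9} ; sig = [2:1,1,1]
  P={8,10}:  v_{8} + v_{10} = v_{1} + v_{3} + v_{5} ; sig = [2:1,1,1]
  P={9,10}:  v_{9} + v_{10} = v_{3} + v_{6} + v_{7} ; sig = [2:1,1,1]
  P={4,10}:  v_{4} + v_{10} = v_{1} + v_{5} + v_{6} + v_{7} ; sig = [2:1,1,1,1]
  P={0,10}:  v_{0} + v_{10} = v_{1} + 2·v_{3} + 2·v_{6} + v_{7} ; sig = [2:1,1,2,2]
  P={2,10}:  v_{2} + v_{10} = 2·v_{3} + 2·v_{6} + 2·v_{7} ; sig = [2:2,2,2]
  P={1,5,9}:  v_{1} + v_{5} + v_{9} = 0 ; sig = [3:]
  P={6,7,8}:  v_{6} + v_{7} + v_{8} = 0 ; sig = [3:]
  P={1,2,5}:  v_{1} + v_{2} + v_{5} = v_{3} + v_{6} + v_{7} ; sig = [3:1,1,1]
  P={1,3,6,9}:  v_{1} + v_{3} + v_{6} + v_{9} = v_{0} ; sig = [4:1]
  P={3,6,7,9}:  v_{3} + v_{6} + v_{7} + v_{9} = v_{2} ; sig = [4:1]
  P={1,3,5,6,7}:  v_{1} + v_{3} + v_{5} + v_{6} + v_{7} = v_{10} ; sig = [5:1]

so the primitive-relation signature multiset is
    [2:]
    [2:1,1]
    [2:1,1]
    [2:1,1]
    [2:1,1,1]
    [2:1,1,1]
    [2:1,1,1]
    [2:1,1,1]
    [2:1,1,1,1]
    [2:1,1,2,2]
    [2:2,2,2]
    [3:]
    [3:]
    [3:1,1,1]
    [4:1]
    [4:1]
    [5:1]


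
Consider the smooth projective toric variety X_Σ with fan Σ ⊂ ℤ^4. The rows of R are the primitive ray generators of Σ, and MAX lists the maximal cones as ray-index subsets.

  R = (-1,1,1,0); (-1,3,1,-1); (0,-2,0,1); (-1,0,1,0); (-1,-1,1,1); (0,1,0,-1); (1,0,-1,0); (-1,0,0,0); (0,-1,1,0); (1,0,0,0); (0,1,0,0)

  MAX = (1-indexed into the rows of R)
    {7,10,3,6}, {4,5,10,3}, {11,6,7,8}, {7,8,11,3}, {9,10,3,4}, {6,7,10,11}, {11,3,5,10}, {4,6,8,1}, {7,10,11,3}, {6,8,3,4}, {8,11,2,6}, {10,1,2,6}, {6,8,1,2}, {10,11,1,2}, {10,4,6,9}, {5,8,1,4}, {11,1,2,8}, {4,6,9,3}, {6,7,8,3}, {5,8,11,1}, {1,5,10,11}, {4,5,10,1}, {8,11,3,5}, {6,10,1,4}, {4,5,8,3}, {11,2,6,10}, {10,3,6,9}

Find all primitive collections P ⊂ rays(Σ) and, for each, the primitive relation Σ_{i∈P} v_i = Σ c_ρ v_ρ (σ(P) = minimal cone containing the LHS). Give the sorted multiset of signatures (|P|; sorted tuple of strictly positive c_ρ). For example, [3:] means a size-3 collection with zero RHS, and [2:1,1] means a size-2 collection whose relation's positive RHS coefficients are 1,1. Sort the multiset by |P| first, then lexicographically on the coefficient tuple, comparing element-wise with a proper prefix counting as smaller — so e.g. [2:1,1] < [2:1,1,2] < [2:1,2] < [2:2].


The 20 primitive collections of Σ (r=11, n=4):

  P={4,7}:  v_{4} + v_{7} = 0 — sig = [2:]
  P={8,10}:  v_{8} + v_{10} = 0 — sig = [2:]
  P={1,3}:  v_{1} + v_{3} = v_{5} — sig = [2:1]
  P={1,7}:  v_{1} + v_{7} = v_{11} — sig = [2:1]
  P={2,3}:  v_{2} + v_{3} = v_{1} — sig = [2:1]
  P={4,11}:  v_{4} + v_{11} = v_{1} — sig = [2:1]
  P={5,6}:  v_{5} + v_{6} = v_{4} — sig = [2:1]
  P={5,7}:  v_{5} + v_{7} = v_{3} + v_{11} — sig = [2:1,1]
  P={9,11}:  v_{9} + v_{11} = v_{4} + v_{10} — sig = [2:1,1]
  P={7,9}:  v_{7} + v_{9} = v_{3} + v_{6} + v_{10} — sig = [2:1,1,1]
  P={8,9}:  v_{8} + v_{9} = v_{3} + v_{4} + v_{6} — sig = [2:1,1,1]
  P={2,9}:  v_{2} + v_{9} = v_{1} + v_{4} + v_{6} + v_{10} — sig = [2:1,1,1,1]
  P={5,9}:  v_{5} + v_{9} = v_{3} + 2·v_{4} + v_{10} — sig = [2:1,1,2]
  P={1,9}:  v_{1} + v_{9} = 2·v_{4} + v_{10} — sig = [2:1,2]
  P={2,4}:  v_{2} + v_{4} = 2·v_{1} + v_{6} — sig = [2:1,2]
  P={2,7}:  v_{2} + v_{7} = v_{6} + 2·v_{11} — sig = [2:1,2]
  P={2,5}:  v_{2} + v_{5} = 2·v_{1} — sig = [2:2]
  P={3,6,11}:  v_{3} + v_{6} + v_{11} = 0 — sig = [3:]
  P={1,6,11}:  v_{1} + v_{6} + v_{11} = v_{2} — sig = [3:1]
  P={3,4,6,10}:  v_{3} + v_{4} + v_{6} + v_{10} = v_{9} — sig = [4:1]

Hence PRS(X_Σ) =
{ [2:] ×2,  [2:1] ×5,  [2:1,1] ×2,  [2:1,1,1] ×2,  [2:1,1,1,1],  [2:1,1,2],  [2:1,2] ×3,  [2:2],  [3:],  [3:1],  [4:1] }


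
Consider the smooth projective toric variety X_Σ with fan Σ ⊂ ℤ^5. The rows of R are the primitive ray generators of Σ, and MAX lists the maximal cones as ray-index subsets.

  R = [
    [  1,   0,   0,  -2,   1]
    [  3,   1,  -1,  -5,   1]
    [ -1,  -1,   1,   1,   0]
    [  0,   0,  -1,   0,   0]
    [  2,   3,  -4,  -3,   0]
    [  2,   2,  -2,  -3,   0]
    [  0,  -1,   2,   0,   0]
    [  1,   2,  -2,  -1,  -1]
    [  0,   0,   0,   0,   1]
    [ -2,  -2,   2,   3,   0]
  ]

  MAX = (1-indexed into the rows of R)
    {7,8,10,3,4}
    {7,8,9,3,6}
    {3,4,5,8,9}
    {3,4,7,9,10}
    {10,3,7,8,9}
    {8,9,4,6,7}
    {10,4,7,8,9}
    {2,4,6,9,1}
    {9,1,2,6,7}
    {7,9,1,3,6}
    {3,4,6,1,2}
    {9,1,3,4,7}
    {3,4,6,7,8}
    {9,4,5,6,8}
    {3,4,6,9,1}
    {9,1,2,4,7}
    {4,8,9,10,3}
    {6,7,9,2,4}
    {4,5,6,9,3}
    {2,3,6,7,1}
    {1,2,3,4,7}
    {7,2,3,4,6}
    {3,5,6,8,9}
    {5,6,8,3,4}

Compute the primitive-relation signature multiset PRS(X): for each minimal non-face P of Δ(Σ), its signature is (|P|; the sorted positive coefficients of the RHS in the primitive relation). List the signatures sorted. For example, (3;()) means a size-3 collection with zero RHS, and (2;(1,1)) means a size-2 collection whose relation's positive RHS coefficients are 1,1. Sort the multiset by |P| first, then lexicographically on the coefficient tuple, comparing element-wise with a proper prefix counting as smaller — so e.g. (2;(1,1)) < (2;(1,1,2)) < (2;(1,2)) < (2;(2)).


Δ(Σ) — 10 vertices, 14 min non-faces:

  P={6,10}:  v_{6} + v_{10} = 0  so sig = (2;())
  P={1,8}:  v_{1} + v_{8} = v_{6}  so sig = (2;(1))
  P={5,7}:  v_{5} + v_{7} = v_{6}  so sig = (2;(1))
  P={2,10}:  v_{2} + v_{10} = v_{1} + v_{4} + v_{7}  so sig = (2;(1,1,1))
  P={1,10}:  v_{1} + v_{10} = v_{3} + v_{4} + v_{7} + v_{9}  so sig = (2;(1,1,1,1))
  P={5,10}:  v_{5} + v_{10} = v_{3} + v_{4} + v_{8} + v_{9}  so sig = (2;(1,1,1,1))
  P={1,5}:  v_{1} + v_{5} = v_{3} + v_{4} + 2·v_{6} + v_{9}  so sig = (2;(1,1,1,2))
  P={2,5}:  v_{2} + v_{5} = v_{1} + v_{4} + 2·v_{6}  so sig = (2;(1,1,2))
  P={2,8}:  v_{2} + v_{8} = v_{4} + 2·v_{6} + v_{7}  so sig = (2;(1,1,2))
  P={2,3,9}:  v_{2} + v_{3} + v_{9} = 2·v_{1}  so sig = (3;(2))
  P={1,4,6,7}:  v_{1} + v_{4} + v_{6} + v_{7} = v_{2}  so sig = (4;(1))
  P={3,4,7,8,9}:  v_{3} + v_{4} + v_{7} + v_{8} + v_{9} = 0  so sig = (5;())
  P={3,4,6,7,9}:  v_{3} + v_{4} + v_{6} + v_{7} + v_{9} = v_{1}  so sig = (5;(1))
  P={3,4,6,8,9}:  v_{3} + v_{4} + v_{6} + v_{8} + v_{9} = v_{5}  so sig = (5;(1))

so the primitive-relation signature multiset is
    |P|=2: 9 collections, coeffs (), (1), (1), (1,1,1), (1,1,1,1), (1,1,1,1), (1,1,1,2), (1,1,2), (1,1,2)
    |P|=3: 1 collection, coeffs (2)
    |P|=4: 1 collection, coeffs (1)
    |P|=5: 3 collections, coeffs (), (1), (1)


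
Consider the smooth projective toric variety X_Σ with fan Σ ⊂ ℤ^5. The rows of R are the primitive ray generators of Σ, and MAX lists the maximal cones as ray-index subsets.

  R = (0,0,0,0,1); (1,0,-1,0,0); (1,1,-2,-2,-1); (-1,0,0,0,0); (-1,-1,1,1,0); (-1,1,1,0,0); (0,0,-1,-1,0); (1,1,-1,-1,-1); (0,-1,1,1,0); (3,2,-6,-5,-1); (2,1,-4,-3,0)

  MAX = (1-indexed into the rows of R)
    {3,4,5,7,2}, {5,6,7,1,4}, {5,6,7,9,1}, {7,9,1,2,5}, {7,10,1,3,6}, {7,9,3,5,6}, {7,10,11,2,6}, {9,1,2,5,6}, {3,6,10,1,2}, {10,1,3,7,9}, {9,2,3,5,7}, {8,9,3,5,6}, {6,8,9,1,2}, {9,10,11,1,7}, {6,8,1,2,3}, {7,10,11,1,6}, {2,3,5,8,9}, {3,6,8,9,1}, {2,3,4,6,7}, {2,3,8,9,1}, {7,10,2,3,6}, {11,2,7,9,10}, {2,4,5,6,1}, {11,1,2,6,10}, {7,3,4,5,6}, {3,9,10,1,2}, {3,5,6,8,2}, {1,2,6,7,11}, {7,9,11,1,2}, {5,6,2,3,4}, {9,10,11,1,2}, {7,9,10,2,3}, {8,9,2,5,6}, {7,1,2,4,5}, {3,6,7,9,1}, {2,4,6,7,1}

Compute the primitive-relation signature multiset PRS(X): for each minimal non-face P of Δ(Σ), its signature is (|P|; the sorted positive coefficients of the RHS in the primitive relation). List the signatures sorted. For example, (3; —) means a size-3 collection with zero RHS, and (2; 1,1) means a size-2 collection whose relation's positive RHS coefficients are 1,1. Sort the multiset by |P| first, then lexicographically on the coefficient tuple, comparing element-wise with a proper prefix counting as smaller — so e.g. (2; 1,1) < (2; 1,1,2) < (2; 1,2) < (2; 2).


|primitive collections| = 20. Relations:

  P={3,11}:  v_{3} + v_{11} = v_{10}  ⟹  sig = (2; 1)
  P={4,9}:  v_{4} + v_{9} = v_{5}  ⟹  sig = (2; 1)
  P={7,8}:  v_{7} + v_{8} = v_{3}  ⟹  sig = (2; 1)
  P={4,8}:  v_{4} + v_{8} = v_{2} + v_{3} + v_{5} + v_{6}  ⟹  sig = (2; 1,1,1,1)
  P={5,10}:  v_{5} + v_{10} = v_{2} + v_{3} + 2·v_{7}  ⟹  sig = (2; 1,1,2)
  P={8,11}:  v_{8} + v_{11} = v_{1} + v_{2} + 2·v_{3}  ⟹  sig = (2; 1,1,2)
  P={4,10}:  v_{4} + v_{10} = 2·v_{2} + v_{3} + v_{6} + 3·v_{7}  ⟹  sig = (2; 1,1,2,3)
  P={8,10}:  v_{8} + v_{10} = v_{1} + v_{2} + 3·v_{3}  ⟹  sig = (2; 1,1,3)
  P={5,11}:  v_{5} + v_{11} = v_{2} + 2·v_{7}  ⟹  sig = (2; 1,2)
  P={4,11}:  v_{4} + v_{11} = 2·v_{2} + v_{6} + 3·v_{7}  ⟹  sig = (2; 1,2,3)
  P={1,5,8}:  v_{1} + v_{5} + v_{8} = 0  ⟹  sig = (3; —)
  P={1,3,5}:  v_{1} + v_{3} + v_{5} = v_{7}  ⟹  sig = (3; 1)
  P={6,9,11}:  v_{6} + v_{9} + v_{11} = v_{1} + v_{3}  ⟹  sig = (3; 1,1)
  P={1,3,4}:  v_{1} + v_{3} + v_{4} = v_{2} + v_{6} + 2·v_{7}  ⟹  sig = (3; 1,1,2)
  P={6,9,10}:  v_{6} + v_{9} + v_{10} = v_{1} + 2·v_{3}  ⟹  sig = (3; 1,2)
  P={2,6,7,9}:  v_{2} + v_{6} + v_{7} + v_{9} = 0  ⟹  sig = (4; —)
  P={1,2,3,7}:  v_{1} + v_{2} + v_{3} + v_{7} = v_{11}  ⟹  sig = (4; 1)
  P={2,3,6,9}:  v_{2} + v_{3} + v_{6} + v_{9} = v_{8}  ⟹  sig = (4; 1)
  P={2,5,6,7}:  v_{2} + v_{5} + v_{6} + v_{7} = v_{4}  ⟹  sig = (4; 1)
  P={1,2,7,10}:  v_{1} + v_{2} + v_{7} + v_{10} = 2·v_{11}  ⟹  sig = (4; 2)

so the primitive-relation signature multiset is
    (2; 1)
    (2; 1)
    (2; 1)
    (2; 1,1,1,1)
    (2; 1,1,2)
    (2; 1,1,2)
    (2; 1,1,2,3)
    (2; 1,1,3)
    (2; 1,2)
    (2; 1,2,3)
    (3; —)
    (3; 1)
    (3; 1,1)
    (3; 1,1,2)
    (3; 1,2)
    (4; —)
    (4; 1)
    (4; 1)
    (4; 1)
    (4; 2)


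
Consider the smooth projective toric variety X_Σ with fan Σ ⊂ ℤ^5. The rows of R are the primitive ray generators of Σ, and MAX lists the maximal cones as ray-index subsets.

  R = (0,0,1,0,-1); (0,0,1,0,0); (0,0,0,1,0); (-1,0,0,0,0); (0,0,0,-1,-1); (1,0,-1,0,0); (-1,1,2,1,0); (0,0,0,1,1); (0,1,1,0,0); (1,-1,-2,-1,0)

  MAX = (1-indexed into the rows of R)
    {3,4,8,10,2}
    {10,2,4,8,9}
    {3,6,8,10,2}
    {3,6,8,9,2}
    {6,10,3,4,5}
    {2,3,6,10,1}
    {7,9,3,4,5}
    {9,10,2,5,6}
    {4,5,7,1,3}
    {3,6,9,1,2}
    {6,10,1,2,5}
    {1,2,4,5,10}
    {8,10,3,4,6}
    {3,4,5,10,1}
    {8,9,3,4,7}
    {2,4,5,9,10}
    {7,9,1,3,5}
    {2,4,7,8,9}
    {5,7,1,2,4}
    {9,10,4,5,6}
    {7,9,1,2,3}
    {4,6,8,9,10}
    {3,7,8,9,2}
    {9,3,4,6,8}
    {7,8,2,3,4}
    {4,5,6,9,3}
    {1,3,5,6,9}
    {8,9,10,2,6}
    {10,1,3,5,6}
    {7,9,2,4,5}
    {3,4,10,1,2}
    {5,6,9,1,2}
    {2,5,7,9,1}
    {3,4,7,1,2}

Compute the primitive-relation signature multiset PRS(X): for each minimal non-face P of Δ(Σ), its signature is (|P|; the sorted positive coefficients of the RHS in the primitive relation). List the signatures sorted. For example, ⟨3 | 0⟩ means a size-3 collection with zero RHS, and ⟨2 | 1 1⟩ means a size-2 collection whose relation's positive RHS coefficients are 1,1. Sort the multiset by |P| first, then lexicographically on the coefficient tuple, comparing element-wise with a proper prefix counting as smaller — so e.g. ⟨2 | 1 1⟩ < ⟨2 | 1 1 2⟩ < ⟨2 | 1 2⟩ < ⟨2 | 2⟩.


The 11 primitive collections of Σ (r=10, n=5):

  P={5,8}:  v_{5} + v_{8} = 0 — sig = ⟨2 | 0⟩
  P={7,10}:  v_{7} + v_{10} = 0 — sig = ⟨2 | 0⟩
  P={1,8}:  v_{1} + v_{8} = v_{2} + v_{3} — sig = ⟨2 | 1 1⟩
  P={6,7}:  v_{6} + v_{7} = v_{3} + v_{9} — sig = ⟨2 | 1 1⟩
  P={2,4,6}:  v_{2} + v_{4} + v_{6} = 0 — sig = ⟨3 | 0⟩
  P={2,3,5}:  v_{2} + v_{3} + v_{5} = v_{1} — sig = ⟨3 | 1⟩
  P={3,9,10}:  v_{3} + v_{9} + v_{10} = v_{6} — sig = ⟨3 | 1⟩
  P={1,4,6}:  v_{1} + v_{4} + v_{6} = v_{3} + v_{5} — sig = ⟨3 | 1 1⟩
  P={1,4,9}:  v_{1} + v_{4} + v_{9} = v_{5} + v_{7} — sig = ⟨3 | 1 1⟩
  P={1,9,10}:  v_{1} + v_{9} + v_{10} = v_{2} + v_{5} + v_{6} — sig = ⟨3 | 1 1 1⟩
  P={2,3,4,9}:  v_{2} + v_{3} + v_{4} + v_{9} = v_{7} — sig = ⟨4 | 1⟩

Hence PRS(X_Σ) =
{ ⟨2 | 0⟩ ×2,  ⟨2 | 1 1⟩ ×2,  ⟨3 | 0⟩,  ⟨3 | 1⟩ ×2,  ⟨3 | 1 1⟩ ×2,  ⟨3 | 1 1 1⟩,  ⟨4 | 1⟩ }


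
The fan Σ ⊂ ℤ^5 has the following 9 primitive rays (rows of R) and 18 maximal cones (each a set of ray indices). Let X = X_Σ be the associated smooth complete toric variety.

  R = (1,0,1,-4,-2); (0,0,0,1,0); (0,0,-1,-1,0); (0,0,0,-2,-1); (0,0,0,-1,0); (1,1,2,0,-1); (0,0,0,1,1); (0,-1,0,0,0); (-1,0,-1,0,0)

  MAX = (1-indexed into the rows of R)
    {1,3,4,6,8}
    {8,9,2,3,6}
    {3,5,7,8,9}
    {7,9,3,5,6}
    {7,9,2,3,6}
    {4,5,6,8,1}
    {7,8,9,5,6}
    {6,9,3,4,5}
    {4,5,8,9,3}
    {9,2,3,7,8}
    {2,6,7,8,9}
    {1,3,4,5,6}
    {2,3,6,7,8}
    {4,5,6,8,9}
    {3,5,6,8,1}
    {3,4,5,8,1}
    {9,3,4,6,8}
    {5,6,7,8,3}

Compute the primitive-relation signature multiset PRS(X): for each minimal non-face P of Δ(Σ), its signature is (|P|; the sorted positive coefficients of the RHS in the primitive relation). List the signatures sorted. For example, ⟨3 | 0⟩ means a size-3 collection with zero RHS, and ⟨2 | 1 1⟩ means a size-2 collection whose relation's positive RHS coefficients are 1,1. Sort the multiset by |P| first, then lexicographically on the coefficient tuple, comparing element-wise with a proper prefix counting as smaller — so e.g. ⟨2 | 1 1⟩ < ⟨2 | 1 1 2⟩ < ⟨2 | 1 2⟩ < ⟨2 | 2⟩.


9 minimal non-faces of Δ(Σ) (on 9 rays):

  • {2,5}:  v_{2} + v_{5} = 0  ⟹  sig = ⟨2 | 0⟩
  • {4,7}:  v_{4} + v_{7} = v_{5}  ⟹  sig = ⟨2 | 1⟩
  • {1,2}:  v_{1} + v_{2} = v_{3} + v_{4} + v_{6} + v_{8}  ⟹  sig = ⟨2 | 1 1 1 1⟩
  • {2,4}:  v_{2} + v_{4} = v_{3} + v_{6} + v_{8} + v_{9}  ⟹  sig = ⟨2 | 1 1 1 1⟩
  • {1,7}:  v_{1} + v_{7} = v_{3} + 2·v_{5} + v_{6} + v_{8}  ⟹  sig = ⟨2 | 1 1 1 2⟩
  • {1,9}:  v_{1} + v_{9} = 2·v_{4}  ⟹  sig = ⟨2 | 2⟩
  • {3,6,7,8,9}:  v_{3} + v_{6} + v_{7} + v_{8} + v_{9} = 0  ⟹  sig = ⟨5 | 0⟩
  • {3,4,5,6,8}:  v_{3} + v_{4} + v_{5} + v_{6} + v_{8} = v_{1}  ⟹  sig = ⟨5 | 1⟩
  • {3,5,6,8,9}:  v_{3} + v_{5} + v_{6} + v_{8} + v_{9} = v_{4}  ⟹  sig = ⟨5 | 1⟩

Signatures (|P|; sorted positive RHS coefficients), sorted:
    |P|=2: 6 collections, coeffs (), (1), (1,1,1,1), (1,1,1,1), (1,1,1,2), (2)
    |P|=5: 3 collections, coeffs (), (1), (1)


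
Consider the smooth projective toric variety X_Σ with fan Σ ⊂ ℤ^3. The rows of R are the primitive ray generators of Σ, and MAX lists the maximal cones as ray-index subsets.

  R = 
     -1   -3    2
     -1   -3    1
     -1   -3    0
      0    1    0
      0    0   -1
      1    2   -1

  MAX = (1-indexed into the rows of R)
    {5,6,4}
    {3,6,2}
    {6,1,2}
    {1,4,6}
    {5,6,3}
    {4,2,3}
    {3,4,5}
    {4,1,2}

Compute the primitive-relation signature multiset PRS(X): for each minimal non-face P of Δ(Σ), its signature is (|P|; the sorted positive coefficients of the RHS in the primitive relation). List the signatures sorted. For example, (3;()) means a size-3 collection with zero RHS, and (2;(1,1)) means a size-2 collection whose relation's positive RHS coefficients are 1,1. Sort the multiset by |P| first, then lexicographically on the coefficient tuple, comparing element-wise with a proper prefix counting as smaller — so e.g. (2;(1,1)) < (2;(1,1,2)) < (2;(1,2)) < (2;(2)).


5 minimal non-faces of Δ(Σ) (on 6 rays):

  {1,5}:  v_{1} + v_{5} = v_{2} ; sig = (2;(1))
  {2,5}:  v_{2} + v_{5} = v_{3} ; sig = (2;(1))
  {1,3}:  v_{1} + v_{3} = 2·v_{2} ; sig = (2;(2))
  {2,4,6}:  v_{2} + v_{4} + v_{6} = 0 ; sig = (3;())
  {3,4,6}:  v_{3} + v_{4} + v_{6} = v_{5} ; sig = (3;(1))

Hence PRS(X_Σ) =
    |P|=2: 3 collections, coeffs (1), (1), (2)
    |P|=3: 2 collections, coeffs (), (1)


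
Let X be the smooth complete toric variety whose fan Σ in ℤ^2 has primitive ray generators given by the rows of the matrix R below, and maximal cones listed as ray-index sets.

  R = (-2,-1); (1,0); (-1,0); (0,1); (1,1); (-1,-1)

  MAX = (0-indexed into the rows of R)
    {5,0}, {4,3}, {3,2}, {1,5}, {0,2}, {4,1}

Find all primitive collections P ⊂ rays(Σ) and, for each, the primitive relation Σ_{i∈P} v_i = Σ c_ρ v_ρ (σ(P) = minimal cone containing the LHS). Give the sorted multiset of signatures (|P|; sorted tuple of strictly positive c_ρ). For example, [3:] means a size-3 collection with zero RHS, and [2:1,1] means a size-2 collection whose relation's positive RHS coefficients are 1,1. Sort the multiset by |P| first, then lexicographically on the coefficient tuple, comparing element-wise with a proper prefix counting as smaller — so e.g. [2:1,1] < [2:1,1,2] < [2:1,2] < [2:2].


|primitive collections| = 9. Relations:

  {1,2}:  v_{1} + v_{2} = 0  so sig = [2:]
  {4,5}:  v_{4} + v_{5} = 0  so sig = [2:]
  {0,1}:  v_{0} + v_{1} = v_{5}  so sig = [2:1]
  {0,4}:  v_{0} + v_{4} = v_{2}  so sig = [2:1]
  {1,3}:  v_{1} + v_{3} = v_{4}  so sig = [2:1]
  {2,4}:  v_{2} + v_{4} = v_{3}  so sig = [2:1]
  {2,5}:  v_{2} + v_{5} = v_{0}  so sig = [2:1]
  {3,5}:  v_{3} + v_{5} = v_{2}  so sig = [2:1]
  {0,3}:  v_{0} + v_{3} = 2·v_{2}  so sig = [2:2]

so the primitive-relation signature multiset is
    |P|=2: 9 collections, coeffs (), (), (1), (1), (1), (1), (1), (1), (2)


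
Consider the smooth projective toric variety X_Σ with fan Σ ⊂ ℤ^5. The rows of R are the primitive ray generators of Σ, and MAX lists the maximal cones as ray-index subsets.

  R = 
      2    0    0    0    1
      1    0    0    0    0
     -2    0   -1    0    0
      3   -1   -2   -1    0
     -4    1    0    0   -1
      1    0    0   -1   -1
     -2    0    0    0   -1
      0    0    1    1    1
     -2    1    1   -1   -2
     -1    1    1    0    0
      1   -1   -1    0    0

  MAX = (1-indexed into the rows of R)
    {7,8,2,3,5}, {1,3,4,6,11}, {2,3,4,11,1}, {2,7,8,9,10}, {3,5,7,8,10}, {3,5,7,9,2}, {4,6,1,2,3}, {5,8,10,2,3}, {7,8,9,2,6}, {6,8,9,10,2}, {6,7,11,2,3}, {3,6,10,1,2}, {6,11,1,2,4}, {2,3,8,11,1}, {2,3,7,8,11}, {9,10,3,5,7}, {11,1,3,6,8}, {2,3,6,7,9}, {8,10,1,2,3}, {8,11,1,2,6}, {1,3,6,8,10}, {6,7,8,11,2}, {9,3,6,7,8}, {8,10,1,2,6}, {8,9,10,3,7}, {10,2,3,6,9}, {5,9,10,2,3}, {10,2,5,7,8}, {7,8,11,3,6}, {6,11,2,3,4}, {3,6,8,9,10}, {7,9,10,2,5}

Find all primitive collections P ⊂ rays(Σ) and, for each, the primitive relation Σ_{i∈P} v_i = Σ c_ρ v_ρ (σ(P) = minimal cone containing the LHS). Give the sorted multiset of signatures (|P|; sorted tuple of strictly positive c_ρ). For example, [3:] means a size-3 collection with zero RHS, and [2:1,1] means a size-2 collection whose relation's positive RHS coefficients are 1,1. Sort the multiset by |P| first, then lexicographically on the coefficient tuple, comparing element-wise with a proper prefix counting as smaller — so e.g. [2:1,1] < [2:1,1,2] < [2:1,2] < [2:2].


|primitive collections| = 18. Relations:

  {1,7}:  v_{1} + v_{7} = 0 — sig = [2:]
  {10,11}:  v_{10} + v_{11} = 0 — sig = [2:]
  {1,9}:  v_{1} + v_{9} = v_{6} + v_{10} — sig = [2:1,1]
  {4,8}:  v_{4} + v_{8} = v_{1} + v_{11} — sig = [2:1,1]
  {9,11}:  v_{9} + v_{11} = v_{6} + v_{7} — sig = [2:1,1]
  {1,5}:  v_{1} + v_{5} = v_{2} + v_{3} + v_{10} — sig = [2:1,1,1]
  {5,6}:  v_{5} + v_{6} = v_{2} + v_{3} + v_{9} — sig = [2:1,1,1]
  {5,11}:  v_{5} + v_{11} = v_{2} + v_{3} + v_{7} — sig = [2:1,1,1]
  {4,7}:  v_{4} + v_{7} = v_{2} + v_{3} + v_{6} + v_{11} — sig = [2:1,1,1,1]
  {4,10}:  v_{4} + v_{10} = v_{1} + v_{2} + v_{3} + v_{6} — sig = [2:1,1,1,1]
  {4,9}:  v_{4} + v_{9} = v_{2} + v_{3} + 2·v_{6} — sig = [2:1,1,2]
  {4,5}:  v_{4} + v_{5} = 2·v_{2} + 2·v_{3} + v_{6} — sig = [2:1,2,2]
  {6,7,10}:  v_{6} + v_{7} + v_{10} = v_{9} — sig = [3:1]
  {5,8,9}:  v_{5} + v_{8} + v_{9} = 2·v_{7} + 2·v_{10} — sig = [3:2,2]
  {2,3,6,8}:  v_{2} + v_{3} + v_{6} + v_{8} = 0 — sig = [4:]
  {2,3,7,10}:  v_{2} + v_{3} + v_{7} + v_{10} = v_{5} — sig = [4:1]
  {2,3,8,9}:  v_{2} + v_{3} + v_{8} + v_{9} = v_{7} + v_{10} — sig = [4:1,1]
  {1,2,3,6,11}:  v_{1} + v_{2} + v_{3} + v_{6} + v_{11} = v_{4} — sig = [5:1]

so the primitive-relation signature multiset is
[[2:], [2:], [2:1,1], [2:1,1], [2:1,1], [2:1,1,1], [2:1,1,1], [2:1,1,1], [2:1,1,1,1], [2:1,1,1,1], [2:1,1,2], [2:1,2,2], [3:1], [3:2,2], [4:], [4:1], [4:1,1], [5:1]]


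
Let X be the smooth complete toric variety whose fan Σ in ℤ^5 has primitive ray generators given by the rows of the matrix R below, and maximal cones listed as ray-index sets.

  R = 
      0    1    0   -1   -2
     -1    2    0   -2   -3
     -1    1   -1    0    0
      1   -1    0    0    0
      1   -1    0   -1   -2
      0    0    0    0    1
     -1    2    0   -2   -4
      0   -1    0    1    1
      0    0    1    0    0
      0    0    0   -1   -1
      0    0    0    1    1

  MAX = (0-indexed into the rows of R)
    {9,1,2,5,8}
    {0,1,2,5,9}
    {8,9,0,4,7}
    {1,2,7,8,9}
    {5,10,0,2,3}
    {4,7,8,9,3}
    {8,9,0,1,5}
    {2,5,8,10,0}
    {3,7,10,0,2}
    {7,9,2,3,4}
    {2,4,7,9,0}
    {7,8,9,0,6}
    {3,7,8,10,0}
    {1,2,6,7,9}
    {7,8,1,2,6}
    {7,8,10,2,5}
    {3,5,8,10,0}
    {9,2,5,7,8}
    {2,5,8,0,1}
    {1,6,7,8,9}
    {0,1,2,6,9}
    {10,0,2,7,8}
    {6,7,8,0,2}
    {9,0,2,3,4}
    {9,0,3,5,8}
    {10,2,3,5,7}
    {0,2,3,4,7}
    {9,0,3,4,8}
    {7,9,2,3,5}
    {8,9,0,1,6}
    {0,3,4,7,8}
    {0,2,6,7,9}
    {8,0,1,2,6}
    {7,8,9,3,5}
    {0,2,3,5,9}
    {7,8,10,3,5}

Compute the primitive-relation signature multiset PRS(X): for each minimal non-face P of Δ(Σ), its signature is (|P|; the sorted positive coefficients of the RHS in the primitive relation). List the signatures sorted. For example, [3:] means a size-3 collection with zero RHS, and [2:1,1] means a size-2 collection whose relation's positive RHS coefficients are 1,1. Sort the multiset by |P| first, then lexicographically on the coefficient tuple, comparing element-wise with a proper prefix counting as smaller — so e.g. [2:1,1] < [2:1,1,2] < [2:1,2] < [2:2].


|primitive collections| = 18. Relations:

  {9,10}:  v_{9} + v_{10} = 0  ⟹  sig = [2:]
  {5,6}:  v_{5} + v_{6} = v_{1}  ⟹  sig = [2:1]
  {1,3}:  v_{1} + v_{3} = v_{0} + v_{9}  ⟹  sig = [2:1,1]
  {4,5}:  v_{4} + v_{5} = v_{3} + v_{9}  ⟹  sig = [2:1,1]
  {1,10}:  v_{1} + v_{10} = v_{0} + v_{2} + v_{8}  ⟹  sig = [2:1,1,1]
  {4,10}:  v_{4} + v_{10} = v_{0} + v_{3} + v_{7}  ⟹  sig = [2:1,1,1]
  {6,10}:  v_{6} + v_{10} = 2·v_{0} + v_{2} + v_{7} + v_{8}  ⟹  sig = [2:1,1,1,2]
  {3,6}:  v_{3} + v_{6} = 2·v_{0} + v_{7} + v_{9}  ⟹  sig = [2:1,1,2]
  {1,4}:  v_{1} + v_{4} = 2·v_{0} + v_{7} + 2·v_{9}  ⟹  sig = [2:1,2,2]
  {4,6}:  v_{4} + v_{6} = 3·v_{0} + 2·v_{7} + 2·v_{9}  ⟹  sig = [2:2,2,3]
  {0,5,7}:  v_{0} + v_{5} + v_{7} = 0  ⟹  sig = [3:]
  {2,3,8}:  v_{2} + v_{3} + v_{8} = 0  ⟹  sig = [3:]
  {0,1,7}:  v_{0} + v_{1} + v_{7} = v_{6}  ⟹  sig = [3:1]
  {1,5,7}:  v_{1} + v_{5} + v_{7} = v_{2} + v_{8} + v_{9}  ⟹  sig = [3:1,1,1]
  {2,4,8}:  v_{2} + v_{4} + v_{8} = v_{0} + v_{7} + v_{9}  ⟹  sig = [3:1,1,1]
  {0,2,8,9}:  v_{0} + v_{2} + v_{8} + v_{9} = v_{1}  ⟹  sig = [4:1]
  {0,3,7,9}:  v_{0} + v_{3} + v_{7} + v_{9} = v_{4}  ⟹  sig = [4:1]
  {2,6,8,9}:  v_{2} + v_{6} + v_{8} + v_{9} = 2·v_{1} + v_{7}  ⟹  sig = [4:1,2]

Sorted signature multiset PRS(X):
{ [2:],  [2:1],  [2:1,1] ×2,  [2:1,1,1] ×2,  [2:1,1,1,2],  [2:1,1,2],  [2:1,2,2],  [2:2,2,3],  [3:] ×2,  [3:1],  [3:1,1,1] ×2,  [4:1] ×2,  [4:1,2] }


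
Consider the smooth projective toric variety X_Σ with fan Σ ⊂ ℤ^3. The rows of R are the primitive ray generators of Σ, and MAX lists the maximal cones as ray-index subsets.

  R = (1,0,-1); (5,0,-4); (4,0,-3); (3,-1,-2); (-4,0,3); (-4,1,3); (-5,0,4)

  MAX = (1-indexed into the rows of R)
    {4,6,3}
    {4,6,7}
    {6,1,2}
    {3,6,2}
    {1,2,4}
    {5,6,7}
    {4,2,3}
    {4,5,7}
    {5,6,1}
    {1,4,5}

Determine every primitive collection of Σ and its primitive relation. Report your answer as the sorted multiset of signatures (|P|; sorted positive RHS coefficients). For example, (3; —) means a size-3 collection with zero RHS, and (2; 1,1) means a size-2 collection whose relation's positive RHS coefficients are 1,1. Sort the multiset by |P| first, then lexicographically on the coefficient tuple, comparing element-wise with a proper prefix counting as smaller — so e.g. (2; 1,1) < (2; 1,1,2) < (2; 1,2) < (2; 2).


Δ(Σ) — 7 vertices, 9 min non-faces:

  P = {2,7}:  v_{2} + v_{7} = 0  so sig = (2; —)
  P = {3,5}:  v_{3} + v_{5} = 0  so sig = (2; —)
  P = {1,3}:  v_{1} + v_{3} = v_{2}  so sig = (2; 1)
  P = {1,7}:  v_{1} + v_{7} = v_{5}  so sig = (2; 1)
  P = {2,5}:  v_{2} + v_{5} = v_{1}  so sig = (2; 1)
  P = {3,7}:  v_{3} + v_{7} = v_{4} + v_{6}  so sig = (2; 1,1)
  P = {1,4,6}:  v_{1} + v_{4} + v_{6} = 0  so sig = (3; —)
  P = {2,4,6}:  v_{2} + v_{4} + v_{6} = v_{3}  so sig = (3; 1)
  P = {4,5,6}:  v_{4} + v_{5} + v_{6} = v_{7}  so sig = (3; 1)

Sorted signature multiset PRS(X):
    (2; —)
    (2; —)
    (2; 1)
    (2; 1)
    (2; 1)
    (2; 1,1)
    (3; —)
    (3; 1)
    (3; 1)


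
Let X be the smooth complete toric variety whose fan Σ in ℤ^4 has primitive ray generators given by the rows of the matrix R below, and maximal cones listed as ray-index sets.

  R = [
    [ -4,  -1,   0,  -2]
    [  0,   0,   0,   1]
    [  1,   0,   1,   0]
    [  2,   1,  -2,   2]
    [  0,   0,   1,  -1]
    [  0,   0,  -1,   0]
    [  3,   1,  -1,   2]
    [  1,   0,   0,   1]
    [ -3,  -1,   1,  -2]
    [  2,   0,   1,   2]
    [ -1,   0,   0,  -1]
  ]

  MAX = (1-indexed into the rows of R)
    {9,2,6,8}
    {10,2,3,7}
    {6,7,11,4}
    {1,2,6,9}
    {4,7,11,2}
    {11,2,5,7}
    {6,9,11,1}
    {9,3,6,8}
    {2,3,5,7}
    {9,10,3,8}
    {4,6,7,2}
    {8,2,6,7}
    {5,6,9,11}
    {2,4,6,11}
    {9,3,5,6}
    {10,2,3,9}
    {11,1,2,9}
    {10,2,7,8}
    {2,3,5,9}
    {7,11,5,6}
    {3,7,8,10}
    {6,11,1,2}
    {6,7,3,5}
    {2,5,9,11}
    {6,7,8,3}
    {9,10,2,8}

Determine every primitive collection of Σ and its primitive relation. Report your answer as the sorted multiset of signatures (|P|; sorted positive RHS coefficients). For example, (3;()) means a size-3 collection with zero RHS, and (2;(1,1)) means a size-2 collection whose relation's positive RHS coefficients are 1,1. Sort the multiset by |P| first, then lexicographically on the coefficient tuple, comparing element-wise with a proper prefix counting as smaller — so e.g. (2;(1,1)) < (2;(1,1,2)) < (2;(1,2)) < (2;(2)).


Minimal non-faces — 23 found among 11 rays, 26 max cones:

  P={7,9}:  v_{7} + v_{9} = 0  ⟹  sig = (2;())
  P={8,11}:  v_{8} + v_{11} = 0  ⟹  sig = (2;())
  P={1,3}:  v_{1} + v_{3} = v_{9}  ⟹  sig = (2;(1))
  P={3,4}:  v_{3} + v_{4} = v_{7}  ⟹  sig = (2;(1))
  P={3,11}:  v_{3} + v_{11} = v_{5}  ⟹  sig = (2;(1))
  P={5,8}:  v_{5} + v_{8} = v_{3}  ⟹  sig = (2;(1))
  P={1,5}:  v_{1} + v_{5} = v_{9} + v_{11}  ⟹  sig = (2;(1,1))
  P={4,5}:  v_{4} + v_{5} = v_{7} + v_{11}  ⟹  sig = (2;(1,1))
  P={10,11}:  v_{10} + v_{11} = v_{2} + v_{3}  ⟹  sig = (2;(1,1))
  P={1,7}:  v_{1} + v_{7} = v_{2} + v_{6} + v_{11}  ⟹  sig = (2;(1,1,1))
  P={1,8}:  v_{1} + v_{8} = v_{2} + v_{6} + v_{9}  ⟹  sig = (2;(1,1,1))
  P={1,10}:  v_{1} + v_{10} = v_{2} + v_{8} + v_{9}  ⟹  sig = (2;(1,1,1))
  P={4,8}:  v_{4} + v_{8} = v_{2} + v_{6} + v_{7}  ⟹  sig = (2;(1,1,1))
  P={4,9}:  v_{4} + v_{9} = v_{2} + v_{6} + v_{11}  ⟹  sig = (2;(1,1,1))
  P={4,10}:  v_{4} + v_{10} = v_{2} + v_{7} + v_{8}  ⟹  sig = (2;(1,1,1))
  P={5,10}:  v_{5} + v_{10} = v_{2} + 2·v_{3}  ⟹  sig = (2;(1,2))
  P={6,10}:  v_{6} + v_{10} = 2·v_{8}  ⟹  sig = (2;(2))
  P={1,4}:  v_{1} + v_{4} = 2·v_{2} + 2·v_{6} + 2·v_{11}  ⟹  sig = (2;(2,2,2))
  P={2,5,6}:  v_{2} + v_{5} + v_{6} = 0  ⟹  sig = (3;())
  P={2,3,6}:  v_{2} + v_{3} + v_{6} = v_{8}  ⟹  sig = (3;(1))
  P={2,3,8}:  v_{2} + v_{3} + v_{8} = v_{10}  ⟹  sig = (3;(1))
  P={2,6,7,11}:  v_{2} + v_{6} + v_{7} + v_{11} = v_{4}  ⟹  sig = (4;(1))
  P={2,6,9,11}:  v_{2} + v_{6} + v_{9} + v_{11} = v_{1}  ⟹  sig = (4;(1))

Hence PRS(X_Σ) =
{ (2;()) ×2,  (2;(1)) ×4,  (2;(1,1)) ×3,  (2;(1,1,1)) ×6,  (2;(1,2)),  (2;(2)),  (2;(2,2,2)),  (3;()),  (3;(1)) ×2,  (4;(1)) ×2 }


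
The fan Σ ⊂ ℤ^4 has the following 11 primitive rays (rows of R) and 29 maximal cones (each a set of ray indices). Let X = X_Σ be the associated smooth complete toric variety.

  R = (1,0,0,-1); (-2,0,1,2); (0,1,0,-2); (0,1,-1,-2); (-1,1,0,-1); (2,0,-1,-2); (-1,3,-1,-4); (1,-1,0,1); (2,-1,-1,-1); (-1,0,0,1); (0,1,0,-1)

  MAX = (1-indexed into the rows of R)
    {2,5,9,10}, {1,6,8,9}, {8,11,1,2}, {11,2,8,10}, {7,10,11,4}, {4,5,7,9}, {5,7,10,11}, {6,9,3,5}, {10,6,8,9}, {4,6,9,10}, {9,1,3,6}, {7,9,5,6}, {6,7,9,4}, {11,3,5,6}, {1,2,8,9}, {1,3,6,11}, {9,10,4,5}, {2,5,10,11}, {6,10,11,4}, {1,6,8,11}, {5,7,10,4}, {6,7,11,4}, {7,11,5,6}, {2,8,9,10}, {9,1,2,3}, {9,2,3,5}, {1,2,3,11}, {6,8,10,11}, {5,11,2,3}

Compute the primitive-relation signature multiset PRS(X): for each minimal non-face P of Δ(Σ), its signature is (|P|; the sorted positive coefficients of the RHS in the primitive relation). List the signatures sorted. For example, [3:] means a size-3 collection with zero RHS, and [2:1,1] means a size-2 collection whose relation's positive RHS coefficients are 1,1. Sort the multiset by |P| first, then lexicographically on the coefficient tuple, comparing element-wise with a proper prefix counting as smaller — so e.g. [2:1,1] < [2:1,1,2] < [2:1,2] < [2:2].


Primitive collections (20):

  P = {1,10}:  v_{1} + v_{10} = 0  ⟹  sig = [2:]
  P = {2,6}:  v_{2} + v_{6} = 0  ⟹  sig = [2:]
  P = {5,8}:  v_{5} + v_{8} = 0  ⟹  sig = [2:]
  P = {1,5}:  v_{1} + v_{5} = v_{3}  ⟹  sig = [2:1]
  P = {3,8}:  v_{3} + v_{8} = v_{1}  ⟹  sig = [2:1]
  P = {3,10}:  v_{3} + v_{10} = v_{5}  ⟹  sig = [2:1]
  P = {9,11}:  v_{9} + v_{11} = v_{6}  ⟹  sig = [2:1]
  P = {1,4}:  v_{1} + v_{4} = v_{5} + v_{6}  ⟹  sig = [2:1,1]
  P = {2,4}:  v_{2} + v_{4} = v_{5} + v_{10}  ⟹  sig = [2:1,1]
  P = {4,8}:  v_{4} + v_{8} = v_{6} + v_{10}  ⟹  sig = [2:1,1]
  P = {7,8}:  v_{7} + v_{8} = v_{4} + v_{11}  ⟹  sig = [2:1,1]
  P = {1,7}:  v_{1} + v_{7} = 2·v_{5} + v_{6} + v_{11}  ⟹  sig = [2:1,1,2]
  P = {2,7}:  v_{2} + v_{7} = 2·v_{5} + v_{10} + v_{11}  ⟹  sig = [2:1,1,2]
  P = {3,7}:  v_{3} + v_{7} = 3·v_{5} + v_{6} + v_{11}  ⟹  sig = [2:1,1,3]
  P = {3,4}:  v_{3} + v_{4} = 2·v_{5} + v_{6}  ⟹  sig = [2:1,2]
  P = {4,5,11}:  v_{4} + v_{5} + v_{11} = v_{7}  ⟹  sig = [3:1]
  P = {5,6,10}:  v_{5} + v_{6} + v_{10} = v_{4}  ⟹  sig = [3:1]
  P = {4,5,6}:  v_{4} + v_{5} + v_{6} = v_{7} + v_{9}  ⟹  sig = [3:1,1]
  P = {6,7,10}:  v_{6} + v_{7} + v_{10} = 2·v_{4} + v_{11}  ⟹  sig = [3:1,2]
  P = {7,9,10}:  v_{7} + v_{9} + v_{10} = 2·v_{4}  ⟹  sig = [3:2]

so the primitive-relation signature multiset is
[[2:], [2:], [2:], [2:1], [2:1], [2:1], [2:1], [2:1,1], [2:1,1], [2:1,1], [2:1,1], [2:1,1,2], [2:1,1,2], [2:1,1,3], [2:1,2], [3:1], [3:1], [3:1,1], [3:1,2], [3:2]]


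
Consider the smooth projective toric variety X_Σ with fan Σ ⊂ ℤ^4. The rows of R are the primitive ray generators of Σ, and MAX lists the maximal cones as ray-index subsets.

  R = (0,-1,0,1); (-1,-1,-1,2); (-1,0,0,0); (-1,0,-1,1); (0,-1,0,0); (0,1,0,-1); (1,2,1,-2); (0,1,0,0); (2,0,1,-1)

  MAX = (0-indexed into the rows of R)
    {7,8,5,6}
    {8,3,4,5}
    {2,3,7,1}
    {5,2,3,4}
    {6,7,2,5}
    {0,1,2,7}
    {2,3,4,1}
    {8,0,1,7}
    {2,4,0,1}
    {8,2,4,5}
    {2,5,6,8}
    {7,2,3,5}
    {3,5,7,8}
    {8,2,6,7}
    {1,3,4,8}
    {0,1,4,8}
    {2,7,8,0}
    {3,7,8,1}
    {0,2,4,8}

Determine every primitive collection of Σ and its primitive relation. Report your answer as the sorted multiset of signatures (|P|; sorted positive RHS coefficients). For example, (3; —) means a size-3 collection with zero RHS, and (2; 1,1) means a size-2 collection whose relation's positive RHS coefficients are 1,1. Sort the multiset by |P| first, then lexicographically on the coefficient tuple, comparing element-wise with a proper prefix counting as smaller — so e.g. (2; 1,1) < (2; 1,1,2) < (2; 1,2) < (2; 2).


Σ has 11 primitive collections:

  P = {0,5}:  v_{0} + v_{5} = 0  so sig = (2; —)
  P = {4,7}:  v_{4} + v_{7} = 0  so sig = (2; —)
  P = {0,3}:  v_{0} + v_{3} = v_{1}  so sig = (2; 1)
  P = {1,5}:  v_{1} + v_{5} = v_{3}  so sig = (2; 1)
  P = {1,6}:  v_{1} + v_{6} = v_{7}  so sig = (2; 1)
  P = {3,6}:  v_{3} + v_{6} = v_{5} + v_{7}  so sig = (2; 1,1)
  P = {0,6}:  v_{0} + v_{6} = v_{2} + v_{7} + v_{8}  so sig = (2; 1,1,1)
  P = {4,6}:  v_{4} + v_{6} = v_{2} + v_{5} + v_{8}  so sig = (2; 1,1,1)
  P = {2,3,8}:  v_{2} + v_{3} + v_{8} = 0  so sig = (3; —)
  P = {1,2,8}:  v_{1} + v_{2} + v_{8} = v_{0}  so sig = (3; 1)
  P = {2,5,7,8}:  v_{2} + v_{5} + v_{7} + v_{8} = v_{6}  so sig = (4; 1)

so the primitive-relation signature multiset is
    (2; —)
    (2; —)
    (2; 1)
    (2; 1)
    (2; 1)
    (2; 1,1)
    (2; 1,1,1)
    (2; 1,1,1)
    (3; —)
    (3; 1)
    (4; 1)


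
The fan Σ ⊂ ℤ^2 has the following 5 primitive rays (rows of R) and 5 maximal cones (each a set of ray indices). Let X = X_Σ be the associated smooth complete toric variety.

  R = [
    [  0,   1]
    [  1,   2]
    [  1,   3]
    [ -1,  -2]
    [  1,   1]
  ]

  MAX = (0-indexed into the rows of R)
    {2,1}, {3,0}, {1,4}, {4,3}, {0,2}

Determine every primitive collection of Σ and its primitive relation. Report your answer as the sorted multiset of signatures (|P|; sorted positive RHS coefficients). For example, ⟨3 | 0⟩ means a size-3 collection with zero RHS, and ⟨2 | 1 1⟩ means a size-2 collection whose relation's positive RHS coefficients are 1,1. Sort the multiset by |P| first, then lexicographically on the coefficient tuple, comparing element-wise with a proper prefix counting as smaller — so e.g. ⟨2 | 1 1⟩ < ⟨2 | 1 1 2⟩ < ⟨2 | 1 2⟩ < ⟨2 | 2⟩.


|primitive collections| = 5. Relations:

  • {1,3}:  v_{1} + v_{3} = 0  ⟹  sig = ⟨2 | 0⟩
  • {0,1}:  v_{0} + v_{1} = v_{2}  ⟹  sig = ⟨2 | 1⟩
  • {0,4}:  v_{0} + v_{4} = v_{1}  ⟹  sig = ⟨2 | 1⟩
  • {2,3}:  v_{2} + v_{3} = v_{0}  ⟹  sig = ⟨2 | 1⟩
  • {2,4}:  v_{2} + v_{4} = 2·v_{1}  ⟹  sig = ⟨2 | 2⟩

Signatures (|P|; sorted positive RHS coefficients), sorted:
{ ⟨2 | 0⟩,  ⟨2 | 1⟩ ×3,  ⟨2 | 2⟩ }


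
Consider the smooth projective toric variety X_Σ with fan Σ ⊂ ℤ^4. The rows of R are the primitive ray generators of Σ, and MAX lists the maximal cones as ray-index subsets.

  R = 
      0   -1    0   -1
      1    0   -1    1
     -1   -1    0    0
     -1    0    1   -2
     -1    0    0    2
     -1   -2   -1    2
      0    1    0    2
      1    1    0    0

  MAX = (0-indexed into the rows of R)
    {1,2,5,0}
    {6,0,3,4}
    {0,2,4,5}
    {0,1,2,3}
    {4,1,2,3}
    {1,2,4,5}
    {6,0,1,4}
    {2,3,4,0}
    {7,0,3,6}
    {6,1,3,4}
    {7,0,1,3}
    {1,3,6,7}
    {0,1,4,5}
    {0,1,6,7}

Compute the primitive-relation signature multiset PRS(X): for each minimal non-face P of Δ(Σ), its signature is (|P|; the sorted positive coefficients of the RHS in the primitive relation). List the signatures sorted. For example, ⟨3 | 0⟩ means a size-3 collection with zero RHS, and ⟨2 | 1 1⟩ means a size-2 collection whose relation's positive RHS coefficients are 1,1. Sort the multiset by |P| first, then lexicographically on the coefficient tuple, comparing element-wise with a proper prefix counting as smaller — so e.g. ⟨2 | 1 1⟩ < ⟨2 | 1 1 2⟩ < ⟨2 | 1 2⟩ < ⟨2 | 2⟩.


9 collections generate NE(X_Σ); each relation:

  P={2,7}:  v_{2} + v_{7} = 0  ⇒ sig = ⟨2 | 0⟩
  P={2,6}:  v_{2} + v_{6} = v_{4}  ⇒ sig = ⟨2 | 1⟩
  P={4,7}:  v_{4} + v_{7} = v_{6}  ⇒ sig = ⟨2 | 1⟩
  P={5,7}:  v_{5} + v_{7} = v_{0} + v_{1} + v_{4}  ⇒ sig = ⟨2 | 1 1 1⟩
  P={5,6}:  v_{5} + v_{6} = v_{0} + v_{1} + 2·v_{4}  ⇒ sig = ⟨2 | 1 1 2⟩
  P={3,5}:  v_{3} + v_{5} = 2·v_{2}  ⇒ sig = ⟨2 | 2⟩
  P={0,1,3,6}:  v_{0} + v_{1} + v_{3} + v_{6} = 0  ⇒ sig = ⟨4 | 0⟩
  P={0,1,2,4}:  v_{0} + v_{1} + v_{2} + v_{4} = v_{5}  ⇒ sig = ⟨4 | 1⟩
  P={0,1,3,4}:  v_{0} + v_{1} + v_{3} + v_{4} = v_{2}  ⇒ sig = ⟨4 | 1⟩

Signatures (|P|; sorted positive RHS coefficients), sorted:
[⟨2 | 0⟩, ⟨2 | 1⟩, ⟨2 | 1⟩, ⟨2 | 1 1 1⟩, ⟨2 | 1 1 2⟩, ⟨2 | 2⟩, ⟨4 | 0⟩, ⟨4 | 1⟩, ⟨4 | 1⟩]


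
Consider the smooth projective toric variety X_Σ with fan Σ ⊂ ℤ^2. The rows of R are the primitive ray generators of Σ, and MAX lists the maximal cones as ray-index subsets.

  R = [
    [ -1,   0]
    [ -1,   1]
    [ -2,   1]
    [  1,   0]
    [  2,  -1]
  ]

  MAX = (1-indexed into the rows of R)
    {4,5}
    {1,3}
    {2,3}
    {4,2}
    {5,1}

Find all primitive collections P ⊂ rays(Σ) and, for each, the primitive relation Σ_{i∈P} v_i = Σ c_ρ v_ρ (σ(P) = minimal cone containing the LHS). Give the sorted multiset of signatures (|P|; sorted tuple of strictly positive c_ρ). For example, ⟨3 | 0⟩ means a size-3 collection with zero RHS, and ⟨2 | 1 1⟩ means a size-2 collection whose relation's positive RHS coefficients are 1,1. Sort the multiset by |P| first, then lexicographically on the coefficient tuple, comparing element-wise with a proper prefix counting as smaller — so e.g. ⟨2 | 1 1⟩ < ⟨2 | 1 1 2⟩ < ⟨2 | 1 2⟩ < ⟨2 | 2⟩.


The 5 primitive collections of Σ (r=5, n=2):

  P = {1,4}:  v_{1} + v_{4} = 0  →  sig = ⟨2 | 0⟩
  P = {3,5}:  v_{3} + v_{5} = 0  →  sig = ⟨2 | 0⟩
  P = {1,2}:  v_{1} + v_{2} = v_{3}  →  sig = ⟨2 | 1⟩
  P = {2,5}:  v_{2} + v_{5} = v_{4}  →  sig = ⟨2 | 1⟩
  P = {3,4}:  v_{3} + v_{4} = v_{2}  →  sig = ⟨2 | 1⟩

Signatures (|P|; sorted positive RHS coefficients), sorted:
[⟨2 | 0⟩, ⟨2 | 0⟩, ⟨2 | 1⟩, ⟨2 | 1⟩, ⟨2 | 1⟩]
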